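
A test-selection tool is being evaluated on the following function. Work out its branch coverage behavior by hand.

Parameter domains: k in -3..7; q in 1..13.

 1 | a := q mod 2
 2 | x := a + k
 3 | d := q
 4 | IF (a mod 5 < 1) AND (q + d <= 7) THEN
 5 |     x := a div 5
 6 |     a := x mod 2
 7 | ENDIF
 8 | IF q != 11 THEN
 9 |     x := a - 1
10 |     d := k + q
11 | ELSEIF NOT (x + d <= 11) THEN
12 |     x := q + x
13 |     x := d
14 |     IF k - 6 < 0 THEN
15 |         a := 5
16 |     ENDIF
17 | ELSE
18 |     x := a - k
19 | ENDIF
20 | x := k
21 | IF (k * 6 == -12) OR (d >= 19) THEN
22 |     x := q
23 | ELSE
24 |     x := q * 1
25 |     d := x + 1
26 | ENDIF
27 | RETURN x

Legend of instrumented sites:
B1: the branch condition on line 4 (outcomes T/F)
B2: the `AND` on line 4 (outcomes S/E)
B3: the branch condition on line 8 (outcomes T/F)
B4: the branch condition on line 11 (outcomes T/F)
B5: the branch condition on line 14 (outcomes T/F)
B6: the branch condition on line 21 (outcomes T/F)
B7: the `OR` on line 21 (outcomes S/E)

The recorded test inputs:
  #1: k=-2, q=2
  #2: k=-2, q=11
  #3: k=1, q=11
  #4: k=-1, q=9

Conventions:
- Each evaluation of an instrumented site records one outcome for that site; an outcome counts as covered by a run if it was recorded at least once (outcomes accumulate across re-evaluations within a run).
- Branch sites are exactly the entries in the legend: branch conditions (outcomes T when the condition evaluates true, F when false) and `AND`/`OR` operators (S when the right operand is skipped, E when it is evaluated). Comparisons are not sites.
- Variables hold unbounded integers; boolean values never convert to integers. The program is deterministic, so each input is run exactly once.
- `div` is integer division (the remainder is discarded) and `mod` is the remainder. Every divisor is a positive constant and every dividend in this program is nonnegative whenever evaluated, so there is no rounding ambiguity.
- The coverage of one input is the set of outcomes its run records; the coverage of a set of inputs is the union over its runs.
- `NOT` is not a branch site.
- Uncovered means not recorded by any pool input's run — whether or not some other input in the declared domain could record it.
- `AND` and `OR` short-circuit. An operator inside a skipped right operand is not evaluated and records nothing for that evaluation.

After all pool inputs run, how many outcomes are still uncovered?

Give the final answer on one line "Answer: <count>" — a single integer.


test 1 (k=-2, q=2) fires B2->E, B1->T, B3->T, B7->S, B6->T; hits B1=T, B2=E, B3=T, B6=T, B7=S
test 2 (k=-2, q=11) fires B2->S, B1->F, B3->F, B4->F, B7->S, B6->T; hits B1=F, B2=S, B3=F, B4=F, B6=T, B7=S
test 3 (k=1, q=11) fires B2->S, B1->F, B3->F, B4->T, B5->T, B7->E, B6->F; hits B1=F, B2=S, B3=F, B4=T, B5=T, B6=F, B7=E
test 4 (k=-1, q=9) fires B2->S, B1->F, B3->T, B7->E, B6->F; hits B1=F, B2=S, B3=T, B6=F, B7=E
union over the pool: B1=T, B1=F, B2=S, B2=E, B3=T, B3=F, B4=T, B4=F, B5=T, B6=T, B6=F, B7=S, B7=E
uncovered (1 of 14): B5=F
Answer: 1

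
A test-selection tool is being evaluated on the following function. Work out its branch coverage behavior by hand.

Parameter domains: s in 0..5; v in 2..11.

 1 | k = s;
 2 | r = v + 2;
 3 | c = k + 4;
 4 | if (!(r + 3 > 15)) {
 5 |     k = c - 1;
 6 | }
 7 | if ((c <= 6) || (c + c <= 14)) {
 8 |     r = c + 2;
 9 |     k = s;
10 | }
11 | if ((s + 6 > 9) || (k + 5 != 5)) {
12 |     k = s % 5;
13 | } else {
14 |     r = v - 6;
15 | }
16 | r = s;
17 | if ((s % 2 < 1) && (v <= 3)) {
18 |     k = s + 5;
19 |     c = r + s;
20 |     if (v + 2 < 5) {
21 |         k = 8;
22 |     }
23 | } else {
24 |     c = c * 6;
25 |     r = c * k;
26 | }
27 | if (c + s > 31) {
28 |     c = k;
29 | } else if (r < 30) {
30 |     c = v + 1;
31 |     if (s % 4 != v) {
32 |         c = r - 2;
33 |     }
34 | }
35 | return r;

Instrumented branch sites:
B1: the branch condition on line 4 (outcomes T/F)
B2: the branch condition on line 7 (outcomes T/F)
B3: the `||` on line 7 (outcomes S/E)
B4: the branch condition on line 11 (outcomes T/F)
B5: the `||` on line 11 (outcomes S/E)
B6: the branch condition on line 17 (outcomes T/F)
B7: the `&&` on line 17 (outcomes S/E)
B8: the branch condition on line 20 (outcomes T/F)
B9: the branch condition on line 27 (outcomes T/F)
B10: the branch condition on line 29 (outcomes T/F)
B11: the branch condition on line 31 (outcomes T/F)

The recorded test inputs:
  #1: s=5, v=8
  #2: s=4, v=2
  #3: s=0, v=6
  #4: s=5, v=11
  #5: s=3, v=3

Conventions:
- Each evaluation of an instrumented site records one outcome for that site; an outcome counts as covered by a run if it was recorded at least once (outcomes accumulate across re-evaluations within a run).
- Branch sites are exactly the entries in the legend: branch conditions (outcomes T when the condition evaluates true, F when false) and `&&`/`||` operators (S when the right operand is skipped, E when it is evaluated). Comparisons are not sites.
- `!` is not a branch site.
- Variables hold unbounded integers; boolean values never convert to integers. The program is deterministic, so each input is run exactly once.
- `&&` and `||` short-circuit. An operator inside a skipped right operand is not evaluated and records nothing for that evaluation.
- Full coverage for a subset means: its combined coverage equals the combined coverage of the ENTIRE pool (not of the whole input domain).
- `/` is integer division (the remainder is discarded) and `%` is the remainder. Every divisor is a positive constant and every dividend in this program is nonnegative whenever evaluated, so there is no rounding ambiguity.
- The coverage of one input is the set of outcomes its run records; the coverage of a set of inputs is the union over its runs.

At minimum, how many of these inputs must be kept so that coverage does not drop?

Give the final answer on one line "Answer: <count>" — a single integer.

#1 (s=5, v=8) -> B1->T, B3->E, B2->F, B5->S, B4->T, B7->S, B6->F, B9->T; covered: B1=T, B2=F, B3=E, B4=T, B5=S, B6=F, B7=S, B9=T
#2 (s=4, v=2) -> B1->T, B3->E, B2->F, B5->S, B4->T, B7->E, B6->T, B8->T, B9->F, B10->T, B11->T; covered: B1=T, B2=F, B3=E, B4=T, B5=S, B6=T, B7=E, B8=T, B9=F, B10=T, B11=T
#3 (s=0, v=6) -> B1->T, B3->S, B2->T, B5->E, B4->F, B7->E, B6->F, B9->F, B10->T, B11->T; covered: B1=T, B2=T, B3=S, B4=F, B5=E, B6=F, B7=E, B9=F, B10=T, B11=T
#4 (s=5, v=11) -> B1->F, B3->E, B2->F, B5->S, B4->T, B7->S, B6->F, B9->T; covered: B1=F, B2=F, B3=E, B4=T, B5=S, B6=F, B7=S, B9=T
#5 (s=3, v=3) -> B1->T, B3->E, B2->T, B5->E, B4->T, B7->S, B6->F, B9->T; covered: B1=T, B2=T, B3=E, B4=T, B5=E, B6=F, B7=S, B9=T
the full pool covers 19 outcomes: B1=T, B1=F, B2=T, B2=F, B3=S, B3=E, B4=T, B4=F, B5=S, B5=E, B6=T, B6=F, B7=S, B7=E, B8=T, B9=T, B9=F, B10=T, B11=T
no size-1 subset reaches all 19 outcomes (best union: 11/19)
no size-2 subset reaches all 19 outcomes (best union: 17/19)
size 3: inputs {2, 3, 4} cover all 19 outcomes, and no lexicographically smaller subset of this size does

Answer: 3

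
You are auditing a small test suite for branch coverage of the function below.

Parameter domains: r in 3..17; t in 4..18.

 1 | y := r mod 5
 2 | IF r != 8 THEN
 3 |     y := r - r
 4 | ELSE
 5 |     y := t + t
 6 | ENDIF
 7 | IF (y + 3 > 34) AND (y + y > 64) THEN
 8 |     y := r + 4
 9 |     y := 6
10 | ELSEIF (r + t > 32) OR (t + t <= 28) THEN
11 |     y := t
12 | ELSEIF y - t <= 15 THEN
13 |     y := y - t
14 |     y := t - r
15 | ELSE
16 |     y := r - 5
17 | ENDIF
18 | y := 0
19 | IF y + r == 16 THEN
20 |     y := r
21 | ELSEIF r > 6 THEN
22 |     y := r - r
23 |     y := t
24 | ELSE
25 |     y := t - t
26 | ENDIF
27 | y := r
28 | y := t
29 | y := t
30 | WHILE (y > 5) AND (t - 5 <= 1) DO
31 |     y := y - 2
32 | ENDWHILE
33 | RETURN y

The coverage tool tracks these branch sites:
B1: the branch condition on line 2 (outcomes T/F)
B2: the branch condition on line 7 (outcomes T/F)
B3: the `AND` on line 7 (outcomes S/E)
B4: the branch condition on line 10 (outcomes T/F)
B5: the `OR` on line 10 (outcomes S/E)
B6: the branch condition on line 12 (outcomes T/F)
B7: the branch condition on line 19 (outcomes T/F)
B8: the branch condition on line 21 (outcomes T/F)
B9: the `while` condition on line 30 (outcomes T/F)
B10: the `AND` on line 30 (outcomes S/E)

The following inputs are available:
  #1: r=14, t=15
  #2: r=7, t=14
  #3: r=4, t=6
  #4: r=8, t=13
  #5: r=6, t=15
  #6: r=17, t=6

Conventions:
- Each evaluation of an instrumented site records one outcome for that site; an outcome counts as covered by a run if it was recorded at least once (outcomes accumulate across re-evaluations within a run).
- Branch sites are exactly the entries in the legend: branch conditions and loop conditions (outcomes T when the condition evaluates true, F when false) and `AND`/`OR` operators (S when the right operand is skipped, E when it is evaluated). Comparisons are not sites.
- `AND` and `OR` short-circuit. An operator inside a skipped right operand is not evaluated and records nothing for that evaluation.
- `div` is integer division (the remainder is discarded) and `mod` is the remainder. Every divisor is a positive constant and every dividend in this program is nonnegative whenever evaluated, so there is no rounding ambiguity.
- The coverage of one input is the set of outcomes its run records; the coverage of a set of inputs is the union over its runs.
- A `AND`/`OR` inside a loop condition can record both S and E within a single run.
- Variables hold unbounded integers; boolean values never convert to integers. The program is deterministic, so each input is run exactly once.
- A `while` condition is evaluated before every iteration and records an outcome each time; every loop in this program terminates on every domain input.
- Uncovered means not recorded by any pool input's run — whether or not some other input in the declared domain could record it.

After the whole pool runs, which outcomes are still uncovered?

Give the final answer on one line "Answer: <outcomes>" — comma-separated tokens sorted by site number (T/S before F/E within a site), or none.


run #1 (r=14, t=15) runs B1->T, B3->S, B2->F, B5->E, B4->F, B6->T, B7->F, B8->T, B10->E, B9->F; records B1=T, B2=F, B3=S, B4=F, B5=E, B6=T, B7=F, B8=T, B9=F, B10=E
run #2 (r=7, t=14) runs B1->T, B3->S, B2->F, B5->E, B4->T, B7->F, B8->T, B10->E, B9->F; records B1=T, B2=F, B3=S, B4=T, B5=E, B7=F, B8=T, B9=F, B10=E
run #3 (r=4, t=6) runs B1->T, B3->S, B2->F, B5->E, B4->T, B7->F, B8->F, B10->E, B9->T, B10->S, B9->F; records B1=T, B2=F, B3=S, B4=T, B5=E, B7=F, B8=F, B9=T, B9=F, B10=S, B10=E
run #4 (r=8, t=13) runs B1->F, B3->S, B2->F, B5->E, B4->T, B7->F, B8->T, B10->E, B9->F; records B1=F, B2=F, B3=S, B4=T, B5=E, B7=F, B8=T, B9=F, B10=E
run #5 (r=6, t=15) runs B1->T, B3->S, B2->F, B5->E, B4->F, B6->T, B7->F, B8->F, B10->E, B9->F; records B1=T, B2=F, B3=S, B4=F, B5=E, B6=T, B7=F, B8=F, B9=F, B10=E
run #6 (r=17, t=6) runs B1->T, B3->S, B2->F, B5->E, B4->T, B7->F, B8->T, B10->E, B9->T, B10->S, B9->F; records B1=T, B2=F, B3=S, B4=T, B5=E, B7=F, B8=T, B9=T, B9=F, B10=S, B10=E
union over the pool: B1=T, B1=F, B2=F, B3=S, B4=T, B4=F, B5=E, B6=T, B7=F, B8=T, B8=F, B9=T, B9=F, B10=S, B10=E
uncovered (5 of 20): B2=T, B3=E, B5=S, B6=F, B7=T
Answer: B2=T, B3=E, B5=S, B6=F, B7=T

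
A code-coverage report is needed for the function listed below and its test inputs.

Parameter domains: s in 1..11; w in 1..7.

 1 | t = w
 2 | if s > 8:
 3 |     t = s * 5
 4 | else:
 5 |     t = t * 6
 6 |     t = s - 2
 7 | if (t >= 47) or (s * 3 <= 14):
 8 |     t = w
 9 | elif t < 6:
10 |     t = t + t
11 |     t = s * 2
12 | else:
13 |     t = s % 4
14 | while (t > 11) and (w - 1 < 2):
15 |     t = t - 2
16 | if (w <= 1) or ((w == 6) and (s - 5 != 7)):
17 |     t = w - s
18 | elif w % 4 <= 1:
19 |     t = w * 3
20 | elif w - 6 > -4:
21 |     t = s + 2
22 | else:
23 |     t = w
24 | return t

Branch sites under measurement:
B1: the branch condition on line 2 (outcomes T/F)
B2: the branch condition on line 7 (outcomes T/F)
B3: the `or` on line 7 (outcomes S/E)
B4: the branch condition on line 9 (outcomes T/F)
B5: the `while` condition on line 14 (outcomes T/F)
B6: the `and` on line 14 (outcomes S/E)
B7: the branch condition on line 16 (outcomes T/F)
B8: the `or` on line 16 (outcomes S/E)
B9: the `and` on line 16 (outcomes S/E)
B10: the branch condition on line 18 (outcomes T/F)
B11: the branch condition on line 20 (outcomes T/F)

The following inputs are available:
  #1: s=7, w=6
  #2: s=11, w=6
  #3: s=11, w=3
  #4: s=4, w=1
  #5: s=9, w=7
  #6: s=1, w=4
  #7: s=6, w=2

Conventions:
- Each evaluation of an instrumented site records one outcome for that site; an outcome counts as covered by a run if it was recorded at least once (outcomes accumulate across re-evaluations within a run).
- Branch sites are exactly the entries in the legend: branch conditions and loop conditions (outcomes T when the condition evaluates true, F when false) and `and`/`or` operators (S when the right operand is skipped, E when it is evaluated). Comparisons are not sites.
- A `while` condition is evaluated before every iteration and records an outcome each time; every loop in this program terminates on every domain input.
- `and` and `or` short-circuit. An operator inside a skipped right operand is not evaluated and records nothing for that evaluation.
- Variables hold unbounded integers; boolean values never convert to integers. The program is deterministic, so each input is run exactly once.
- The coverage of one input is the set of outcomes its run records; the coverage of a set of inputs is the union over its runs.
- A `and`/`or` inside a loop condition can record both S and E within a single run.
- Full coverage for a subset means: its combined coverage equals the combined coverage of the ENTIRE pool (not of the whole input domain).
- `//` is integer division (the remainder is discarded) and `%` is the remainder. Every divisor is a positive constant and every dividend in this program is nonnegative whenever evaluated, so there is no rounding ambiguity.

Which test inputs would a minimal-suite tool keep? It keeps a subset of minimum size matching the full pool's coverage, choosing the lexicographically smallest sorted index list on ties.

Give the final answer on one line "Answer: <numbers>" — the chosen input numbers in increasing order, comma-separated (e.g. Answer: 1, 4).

input #1, s=7, w=6: events B1->F, B3->E, B2->F, B4->T, B6->E, B5->F, B8->E, B9->E, B7->T; outcomes B1=F, B2=F, B3=E, B4=T, B5=F, B6=E, B7=T, B8=E, B9=E
input #2, s=11, w=6: events B1->T, B3->S, B2->T, B6->S, B5->F, B8->E, B9->E, B7->T; outcomes B1=T, B2=T, B3=S, B5=F, B6=S, B7=T, B8=E, B9=E
input #3, s=11, w=3: events B1->T, B3->S, B2->T, B6->S, B5->F, B8->E, B9->S, B7->F, B10->F, B11->T; outcomes B1=T, B2=T, B3=S, B5=F, B6=S, B7=F, B8=E, B9=S, B10=F, B11=T
input #4, s=4, w=1: events B1->F, B3->E, B2->T, B6->S, B5->F, B8->S, B7->T; outcomes B1=F, B2=T, B3=E, B5=F, B6=S, B7=T, B8=S
input #5, s=9, w=7: events B1->T, B3->E, B2->F, B4->F, B6->S, B5->F, B8->E, B9->S, B7->F, B10->F, B11->T; outcomes B1=T, B2=F, B3=E, B4=F, B5=F, B6=S, B7=F, B8=E, B9=S, B10=F, B11=T
input #6, s=1, w=4: events B1->F, B3->E, B2->T, B6->S, B5->F, B8->E, B9->S, B7->F, B10->T; outcomes B1=F, B2=T, B3=E, B5=F, B6=S, B7=F, B8=E, B9=S, B10=T
input #7, s=6, w=2: events B1->F, B3->E, B2->F, B4->T, B6->E, B5->T, B6->S, B5->F, B8->E, B9->S, B7->F, B10->F, B11->F; outcomes B1=F, B2=F, B3=E, B4=T, B5=T, B5=F, B6=S, B6=E, B7=F, B8=E, B9=S, B10=F, B11=F
together the pool reaches 22 outcomes: B1=T, B1=F, B2=T, B2=F, B3=S, B3=E, B4=T, B4=F, B5=T, B5=F, B6=S, B6=E, B7=T, B7=F, B8=S, B8=E, B9=S, B9=E, B10=T, B10=F, B11=T, B11=F
every size-1 subset falls short of the 22 outcomes (best: 13/22)
every size-2 subset falls short of the 22 outcomes (best: 18/22)
every size-3 subset falls short of the 22 outcomes (best: 20/22)
every size-4 subset falls short of the 22 outcomes (best: 21/22)
inputs {2, 4, 5, 6, 7} (size 5) cover everything; no size-5 subset with a lexicographically smaller index list covers all 22

Answer: 2, 4, 5, 6, 7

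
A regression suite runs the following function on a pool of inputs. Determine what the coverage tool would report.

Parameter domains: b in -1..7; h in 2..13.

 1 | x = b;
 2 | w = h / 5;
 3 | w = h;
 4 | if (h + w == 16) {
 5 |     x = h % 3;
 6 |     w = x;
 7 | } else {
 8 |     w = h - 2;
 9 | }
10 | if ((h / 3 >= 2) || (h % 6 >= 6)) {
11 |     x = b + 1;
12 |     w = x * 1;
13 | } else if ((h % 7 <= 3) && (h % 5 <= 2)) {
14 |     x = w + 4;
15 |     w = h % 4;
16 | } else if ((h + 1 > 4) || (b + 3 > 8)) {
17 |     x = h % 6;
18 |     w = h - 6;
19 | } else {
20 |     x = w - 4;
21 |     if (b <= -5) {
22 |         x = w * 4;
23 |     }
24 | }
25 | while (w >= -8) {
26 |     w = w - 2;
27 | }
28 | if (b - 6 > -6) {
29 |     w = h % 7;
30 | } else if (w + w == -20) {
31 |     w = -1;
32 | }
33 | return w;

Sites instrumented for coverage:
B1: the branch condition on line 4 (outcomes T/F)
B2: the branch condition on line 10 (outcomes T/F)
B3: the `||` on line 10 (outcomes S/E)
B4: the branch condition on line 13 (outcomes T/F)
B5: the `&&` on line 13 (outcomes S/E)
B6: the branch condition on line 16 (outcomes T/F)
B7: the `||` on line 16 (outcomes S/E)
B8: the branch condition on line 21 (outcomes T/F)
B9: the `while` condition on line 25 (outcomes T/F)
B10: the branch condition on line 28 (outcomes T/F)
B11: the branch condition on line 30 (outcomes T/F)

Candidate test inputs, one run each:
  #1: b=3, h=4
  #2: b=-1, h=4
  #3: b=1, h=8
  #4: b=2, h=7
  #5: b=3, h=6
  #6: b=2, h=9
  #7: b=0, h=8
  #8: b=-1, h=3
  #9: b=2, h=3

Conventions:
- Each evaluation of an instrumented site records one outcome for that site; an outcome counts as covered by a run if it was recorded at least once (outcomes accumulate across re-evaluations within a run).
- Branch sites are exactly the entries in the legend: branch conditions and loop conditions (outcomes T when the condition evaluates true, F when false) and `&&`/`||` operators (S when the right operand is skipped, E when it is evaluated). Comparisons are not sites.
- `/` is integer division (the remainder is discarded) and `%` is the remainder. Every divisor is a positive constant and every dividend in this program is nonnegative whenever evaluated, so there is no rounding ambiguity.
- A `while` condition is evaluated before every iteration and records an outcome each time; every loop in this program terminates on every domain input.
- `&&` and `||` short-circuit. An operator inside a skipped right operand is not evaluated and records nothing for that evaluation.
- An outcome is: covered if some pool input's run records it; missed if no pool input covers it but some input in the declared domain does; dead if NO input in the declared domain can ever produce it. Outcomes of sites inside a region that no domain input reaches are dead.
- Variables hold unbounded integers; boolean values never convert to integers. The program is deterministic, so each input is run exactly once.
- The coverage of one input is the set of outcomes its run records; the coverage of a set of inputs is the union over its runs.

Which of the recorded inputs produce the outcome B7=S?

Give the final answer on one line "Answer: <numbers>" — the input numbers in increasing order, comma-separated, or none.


input #1 (b=3, h=4): records B7=S
input #2 (b=-1, h=4): records B7=S
input #3 (b=1, h=8): does not record B7=S
input #4 (b=2, h=7): does not record B7=S
input #5 (b=3, h=6): does not record B7=S
input #6 (b=2, h=9): does not record B7=S
input #7 (b=0, h=8): does not record B7=S
input #8 (b=-1, h=3): does not record B7=S
input #9 (b=2, h=3): does not record B7=S
Answer: 1, 2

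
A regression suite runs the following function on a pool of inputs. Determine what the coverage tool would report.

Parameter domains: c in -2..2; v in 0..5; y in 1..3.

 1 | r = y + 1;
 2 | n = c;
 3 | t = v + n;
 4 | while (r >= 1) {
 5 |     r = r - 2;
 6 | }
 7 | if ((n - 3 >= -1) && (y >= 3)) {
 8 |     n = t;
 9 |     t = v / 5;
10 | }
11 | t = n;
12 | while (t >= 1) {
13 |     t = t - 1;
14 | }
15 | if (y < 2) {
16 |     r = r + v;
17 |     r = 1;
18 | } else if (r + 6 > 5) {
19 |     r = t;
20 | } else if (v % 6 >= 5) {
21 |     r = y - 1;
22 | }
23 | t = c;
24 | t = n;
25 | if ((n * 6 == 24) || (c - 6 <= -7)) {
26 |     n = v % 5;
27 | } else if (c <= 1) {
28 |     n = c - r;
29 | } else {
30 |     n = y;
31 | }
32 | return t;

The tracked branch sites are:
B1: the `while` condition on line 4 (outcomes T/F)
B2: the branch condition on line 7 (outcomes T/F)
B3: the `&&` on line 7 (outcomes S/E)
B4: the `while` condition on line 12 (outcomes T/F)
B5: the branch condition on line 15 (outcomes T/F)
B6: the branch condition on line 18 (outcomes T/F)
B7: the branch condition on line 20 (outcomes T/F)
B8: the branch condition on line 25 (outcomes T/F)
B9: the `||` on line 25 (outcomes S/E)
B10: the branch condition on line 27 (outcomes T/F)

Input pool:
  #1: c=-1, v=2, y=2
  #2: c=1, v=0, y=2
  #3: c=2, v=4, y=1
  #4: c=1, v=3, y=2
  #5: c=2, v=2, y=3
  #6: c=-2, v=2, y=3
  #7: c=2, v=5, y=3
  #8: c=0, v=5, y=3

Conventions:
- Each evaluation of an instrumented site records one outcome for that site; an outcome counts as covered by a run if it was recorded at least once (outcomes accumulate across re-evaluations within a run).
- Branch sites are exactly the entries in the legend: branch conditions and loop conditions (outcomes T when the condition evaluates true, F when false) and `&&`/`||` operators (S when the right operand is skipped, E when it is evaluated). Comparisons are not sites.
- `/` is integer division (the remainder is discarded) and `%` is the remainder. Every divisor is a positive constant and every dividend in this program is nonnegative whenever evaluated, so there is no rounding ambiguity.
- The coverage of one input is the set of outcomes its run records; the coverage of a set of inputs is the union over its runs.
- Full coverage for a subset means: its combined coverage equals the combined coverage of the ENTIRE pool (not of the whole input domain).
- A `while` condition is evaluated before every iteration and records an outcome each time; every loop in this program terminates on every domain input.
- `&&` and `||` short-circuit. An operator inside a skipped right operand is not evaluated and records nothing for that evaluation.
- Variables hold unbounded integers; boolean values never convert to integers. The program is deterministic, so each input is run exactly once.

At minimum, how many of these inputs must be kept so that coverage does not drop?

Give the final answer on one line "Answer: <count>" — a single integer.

run #1 (c=-1, v=2, y=2) runs B1->T, B1->T, B1->F, B3->S, B2->F, B4->F, B5->F, B6->F, B7->F, B9->E, B8->T; records B1=T, B1=F, B2=F, B3=S, B4=F, B5=F, B6=F, B7=F, B8=T, B9=E
run #2 (c=1, v=0, y=2) runs B1->T, B1->T, B1->F, B3->S, B2->F, B4->T, B4->F, B5->F, B6->F, B7->F, B9->E, B8->F, B10->T; records B1=T, B1=F, B2=F, B3=S, B4=T, B4=F, B5=F, B6=F, B7=F, B8=F, B9=E, B10=T
run #3 (c=2, v=4, y=1) runs B1->T, B1->F, B3->E, B2->F, B4->T, B4->T, B4->F, B5->T, B9->E, B8->F, B10->F; records B1=T, B1=F, B2=F, B3=E, B4=T, B4=F, B5=T, B8=F, B9=E, B10=F
run #4 (c=1, v=3, y=2) runs B1->T, B1->T, B1->F, B3->S, B2->F, B4->T, B4->F, B5->F, B6->F, B7->F, B9->E, B8->F, B10->T; records B1=T, B1=F, B2=F, B3=S, B4=T, B4=F, B5=F, B6=F, B7=F, B8=F, B9=E, B10=T
run #5 (c=2, v=2, y=3) runs B1->T, B1->T, B1->F, B3->E, B2->T, B4->T, B4->T, B4->T, B4->T, B4->F, B5->F, B6->T, B9->S, B8->T; records B1=T, B1=F, B2=T, B3=E, B4=T, B4=F, B5=F, B6=T, B8=T, B9=S
run #6 (c=-2, v=2, y=3) runs B1->T, B1->T, B1->F, B3->S, B2->F, B4->F, B5->F, B6->T, B9->E, B8->T; records B1=T, B1=F, B2=F, B3=S, B4=F, B5=F, B6=T, B8=T, B9=E
run #7 (c=2, v=5, y=3) runs B1->T, B1->T, B1->F, B3->E, B2->T, B4->T, B4->T, B4->T, B4->T, B4->T, B4->T, B4->T, B4->F, B5->F, ...; records B1=T, B1=F, B2=T, B3=E, B4=T, B4=F, B5=F, B6=T, B8=F, B9=E, B10=F
run #8 (c=0, v=5, y=3) runs B1->T, B1->T, B1->F, B3->S, B2->F, B4->F, B5->F, B6->T, B9->E, B8->F, B10->T; records B1=T, B1=F, B2=F, B3=S, B4=F, B5=F, B6=T, B8=F, B9=E, B10=T
union over all inputs: B1=T, B1=F, B2=T, B2=F, B3=S, B3=E, B4=T, B4=F, B5=T, B5=F, B6=T, B6=F, B7=F, B8=T, B8=F, B9=S, B9=E, B10=T, B10=F (19 outcomes)
no size-1 subset reaches all 19 outcomes (best union: 12/19)
no size-2 subset reaches all 19 outcomes (best union: 17/19)
the canonical winner is {2, 3, 5}: size 3, full 19-outcome coverage, earliest index list among size-3 covers

Answer: 3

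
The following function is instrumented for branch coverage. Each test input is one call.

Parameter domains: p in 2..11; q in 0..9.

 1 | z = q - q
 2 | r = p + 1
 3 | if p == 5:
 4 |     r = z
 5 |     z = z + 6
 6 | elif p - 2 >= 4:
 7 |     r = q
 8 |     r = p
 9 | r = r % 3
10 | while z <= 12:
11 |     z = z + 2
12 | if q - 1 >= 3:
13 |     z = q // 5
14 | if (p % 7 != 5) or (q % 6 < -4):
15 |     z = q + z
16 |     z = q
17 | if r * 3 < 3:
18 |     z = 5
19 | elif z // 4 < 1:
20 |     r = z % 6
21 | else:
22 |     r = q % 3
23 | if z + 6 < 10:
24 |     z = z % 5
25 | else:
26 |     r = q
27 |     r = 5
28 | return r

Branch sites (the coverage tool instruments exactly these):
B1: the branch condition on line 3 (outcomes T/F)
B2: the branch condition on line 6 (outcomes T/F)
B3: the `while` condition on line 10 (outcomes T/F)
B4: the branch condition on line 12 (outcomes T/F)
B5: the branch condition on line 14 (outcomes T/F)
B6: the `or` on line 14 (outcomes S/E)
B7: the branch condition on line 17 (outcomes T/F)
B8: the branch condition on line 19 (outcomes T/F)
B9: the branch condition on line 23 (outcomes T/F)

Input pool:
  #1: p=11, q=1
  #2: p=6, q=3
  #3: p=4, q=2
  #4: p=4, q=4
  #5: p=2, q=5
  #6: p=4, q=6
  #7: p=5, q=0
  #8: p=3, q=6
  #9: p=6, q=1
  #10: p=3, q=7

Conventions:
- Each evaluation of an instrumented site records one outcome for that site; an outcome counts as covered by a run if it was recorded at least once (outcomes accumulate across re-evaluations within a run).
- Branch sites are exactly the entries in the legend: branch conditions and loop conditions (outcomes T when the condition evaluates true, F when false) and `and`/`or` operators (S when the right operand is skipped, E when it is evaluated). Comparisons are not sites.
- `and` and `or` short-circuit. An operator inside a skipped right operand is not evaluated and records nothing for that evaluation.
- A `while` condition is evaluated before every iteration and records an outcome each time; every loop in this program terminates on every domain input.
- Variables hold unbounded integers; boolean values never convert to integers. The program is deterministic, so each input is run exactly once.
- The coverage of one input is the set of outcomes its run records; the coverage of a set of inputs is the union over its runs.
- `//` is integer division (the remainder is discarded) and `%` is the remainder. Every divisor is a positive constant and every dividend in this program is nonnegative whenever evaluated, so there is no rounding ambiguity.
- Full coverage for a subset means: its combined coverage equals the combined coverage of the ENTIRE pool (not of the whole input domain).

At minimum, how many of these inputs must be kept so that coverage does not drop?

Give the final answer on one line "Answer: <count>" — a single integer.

run #1 (p=11, q=1) records B1=F, B2=T, B3=T, B3=F, B4=F, B5=T, B6=S, B7=F, B8=T, B9=T
run #2 (p=6, q=3) records B1=F, B2=T, B3=T, B3=F, B4=F, B5=T, B6=S, B7=T, B9=F
run #3 (p=4, q=2) records B1=F, B2=F, B3=T, B3=F, B4=F, B5=T, B6=S, B7=F, B8=T, B9=T
run #4 (p=4, q=4) records B1=F, B2=F, B3=T, B3=F, B4=T, B5=T, B6=S, B7=F, B8=F, B9=F
run #5 (p=2, q=5) records B1=F, B2=F, B3=T, B3=F, B4=T, B5=T, B6=S, B7=T, B9=F
run #6 (p=4, q=6) records B1=F, B2=F, B3=T, B3=F, B4=T, B5=T, B6=S, B7=F, B8=F, B9=F
run #7 (p=5, q=0) records B1=T, B3=T, B3=F, B4=F, B5=F, B6=E, B7=T, B9=F
run #8 (p=3, q=6) records B1=F, B2=F, B3=T, B3=F, B4=T, B5=T, B6=S, B7=F, B8=F, B9=F
run #9 (p=6, q=1) records B1=F, B2=T, B3=T, B3=F, B4=F, B5=T, B6=S, B7=T, B9=F
run #10 (p=3, q=7) records B1=F, B2=F, B3=T, B3=F, B4=T, B5=T, B6=S, B7=F, B8=F, B9=F
together the pool reaches 18 outcomes: B1=T, B1=F, B2=T, B2=F, B3=T, B3=F, B4=T, B4=F, B5=T, B5=F, B6=S, B6=E, B7=T, B7=F, B8=T, B8=F, B9=T, B9=F
no size-1 subset reaches all 18 outcomes (best union: 10/18)
no size-2 subset reaches all 18 outcomes (best union: 15/18)
the canonical winner is {1, 4, 7}: size 3, full 18-outcome coverage, earliest index list among size-3 covers

Answer: 3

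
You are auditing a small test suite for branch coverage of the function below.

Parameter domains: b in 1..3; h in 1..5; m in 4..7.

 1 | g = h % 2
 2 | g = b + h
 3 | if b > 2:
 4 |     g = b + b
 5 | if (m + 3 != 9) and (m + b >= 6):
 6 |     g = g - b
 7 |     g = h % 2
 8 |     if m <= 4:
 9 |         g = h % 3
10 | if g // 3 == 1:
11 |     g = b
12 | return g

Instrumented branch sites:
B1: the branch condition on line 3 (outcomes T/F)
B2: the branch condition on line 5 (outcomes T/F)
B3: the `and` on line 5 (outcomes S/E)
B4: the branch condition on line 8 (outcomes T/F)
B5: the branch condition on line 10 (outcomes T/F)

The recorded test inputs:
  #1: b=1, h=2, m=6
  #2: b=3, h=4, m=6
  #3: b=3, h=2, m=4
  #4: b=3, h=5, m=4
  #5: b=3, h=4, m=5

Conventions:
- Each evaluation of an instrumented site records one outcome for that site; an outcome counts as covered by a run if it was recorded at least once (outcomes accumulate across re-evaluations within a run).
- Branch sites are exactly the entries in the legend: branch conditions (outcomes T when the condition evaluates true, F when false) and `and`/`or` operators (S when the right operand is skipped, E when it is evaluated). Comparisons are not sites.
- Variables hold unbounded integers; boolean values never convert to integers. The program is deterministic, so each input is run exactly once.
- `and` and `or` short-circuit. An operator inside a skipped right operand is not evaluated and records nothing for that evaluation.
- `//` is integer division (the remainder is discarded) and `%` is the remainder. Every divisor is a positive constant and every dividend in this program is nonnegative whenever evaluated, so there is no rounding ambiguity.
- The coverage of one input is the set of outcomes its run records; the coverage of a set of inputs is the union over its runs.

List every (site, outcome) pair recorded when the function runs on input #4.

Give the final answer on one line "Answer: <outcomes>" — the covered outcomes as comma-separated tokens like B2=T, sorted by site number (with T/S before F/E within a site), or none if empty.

Simulating input #4 (b=3, h=5, m=4) step by step:
  B1->T, B3->E, B2->T, B4->T, B5->F
distinct outcomes covered: B1=T, B2=T, B3=E, B4=T, B5=F

Answer: B1=T, B2=T, B3=E, B4=T, B5=F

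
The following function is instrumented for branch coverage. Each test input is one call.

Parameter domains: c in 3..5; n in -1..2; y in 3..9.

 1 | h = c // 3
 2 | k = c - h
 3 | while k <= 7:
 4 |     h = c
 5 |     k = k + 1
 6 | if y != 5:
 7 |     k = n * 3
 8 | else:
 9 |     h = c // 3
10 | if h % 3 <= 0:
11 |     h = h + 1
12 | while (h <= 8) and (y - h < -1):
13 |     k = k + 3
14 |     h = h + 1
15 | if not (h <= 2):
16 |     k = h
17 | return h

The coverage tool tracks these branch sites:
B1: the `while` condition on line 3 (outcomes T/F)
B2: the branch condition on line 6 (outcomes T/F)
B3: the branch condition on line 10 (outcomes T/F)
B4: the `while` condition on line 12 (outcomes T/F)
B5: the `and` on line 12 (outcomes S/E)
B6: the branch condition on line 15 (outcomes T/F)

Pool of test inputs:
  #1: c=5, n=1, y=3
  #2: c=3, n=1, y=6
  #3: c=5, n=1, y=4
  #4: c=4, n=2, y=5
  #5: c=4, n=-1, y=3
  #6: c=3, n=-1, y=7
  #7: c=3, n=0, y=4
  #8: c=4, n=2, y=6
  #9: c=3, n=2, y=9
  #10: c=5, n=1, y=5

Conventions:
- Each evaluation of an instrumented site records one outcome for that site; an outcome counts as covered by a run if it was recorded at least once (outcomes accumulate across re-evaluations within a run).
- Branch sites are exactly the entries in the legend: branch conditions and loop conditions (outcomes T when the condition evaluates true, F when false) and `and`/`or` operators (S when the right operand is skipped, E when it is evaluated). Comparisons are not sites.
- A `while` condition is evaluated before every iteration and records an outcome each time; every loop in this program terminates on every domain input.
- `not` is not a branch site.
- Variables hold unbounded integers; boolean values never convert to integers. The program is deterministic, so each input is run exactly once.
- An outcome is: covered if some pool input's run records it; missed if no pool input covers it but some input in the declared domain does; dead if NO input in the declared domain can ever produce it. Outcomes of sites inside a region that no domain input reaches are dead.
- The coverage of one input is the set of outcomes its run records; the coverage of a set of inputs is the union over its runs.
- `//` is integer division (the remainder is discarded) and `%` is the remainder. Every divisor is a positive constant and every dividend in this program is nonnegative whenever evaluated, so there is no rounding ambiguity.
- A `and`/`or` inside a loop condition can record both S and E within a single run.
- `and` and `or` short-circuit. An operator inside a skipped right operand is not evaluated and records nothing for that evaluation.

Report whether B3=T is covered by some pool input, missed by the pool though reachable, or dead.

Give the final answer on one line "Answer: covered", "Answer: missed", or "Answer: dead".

B3=T is recorded by pool input(s) 2, 6, 7, 9 -> covered

Answer: covered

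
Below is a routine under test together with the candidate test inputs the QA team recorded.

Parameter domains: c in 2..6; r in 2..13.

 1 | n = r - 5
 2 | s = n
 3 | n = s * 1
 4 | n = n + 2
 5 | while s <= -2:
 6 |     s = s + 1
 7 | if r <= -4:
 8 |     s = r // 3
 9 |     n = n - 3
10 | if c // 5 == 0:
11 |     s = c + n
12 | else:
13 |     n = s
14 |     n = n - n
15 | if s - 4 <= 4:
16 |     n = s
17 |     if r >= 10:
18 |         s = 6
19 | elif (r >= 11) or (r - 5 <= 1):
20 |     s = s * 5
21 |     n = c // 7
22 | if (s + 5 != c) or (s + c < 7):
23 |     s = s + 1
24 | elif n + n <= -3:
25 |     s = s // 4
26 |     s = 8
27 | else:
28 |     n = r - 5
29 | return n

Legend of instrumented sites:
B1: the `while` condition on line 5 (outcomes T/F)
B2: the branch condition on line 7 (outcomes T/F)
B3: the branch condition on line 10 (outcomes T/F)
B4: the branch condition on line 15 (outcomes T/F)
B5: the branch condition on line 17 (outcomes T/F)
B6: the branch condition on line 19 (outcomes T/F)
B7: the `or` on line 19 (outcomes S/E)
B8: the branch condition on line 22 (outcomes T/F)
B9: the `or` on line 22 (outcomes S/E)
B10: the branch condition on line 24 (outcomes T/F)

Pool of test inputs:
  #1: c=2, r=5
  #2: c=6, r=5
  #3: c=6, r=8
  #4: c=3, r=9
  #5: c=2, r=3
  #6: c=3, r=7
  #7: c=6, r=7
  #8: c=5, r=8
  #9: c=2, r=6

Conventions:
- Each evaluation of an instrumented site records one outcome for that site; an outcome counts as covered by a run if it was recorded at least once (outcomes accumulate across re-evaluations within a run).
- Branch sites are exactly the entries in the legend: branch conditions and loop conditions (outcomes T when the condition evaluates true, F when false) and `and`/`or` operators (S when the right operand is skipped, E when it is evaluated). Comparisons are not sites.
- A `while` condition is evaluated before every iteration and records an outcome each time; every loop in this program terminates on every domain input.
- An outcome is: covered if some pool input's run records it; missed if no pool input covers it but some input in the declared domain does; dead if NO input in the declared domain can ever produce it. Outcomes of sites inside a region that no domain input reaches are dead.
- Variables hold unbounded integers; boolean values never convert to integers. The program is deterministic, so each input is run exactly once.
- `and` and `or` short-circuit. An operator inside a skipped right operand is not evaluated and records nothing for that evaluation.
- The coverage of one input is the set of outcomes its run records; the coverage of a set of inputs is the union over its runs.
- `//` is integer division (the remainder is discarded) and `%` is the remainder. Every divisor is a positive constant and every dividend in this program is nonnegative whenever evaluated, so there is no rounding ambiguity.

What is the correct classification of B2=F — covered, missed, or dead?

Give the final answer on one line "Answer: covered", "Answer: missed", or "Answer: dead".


B2=F is recorded by pool input(s) 1, 2, 3, 4, 5, 6, 7, 8, 9 -> covered
Answer: covered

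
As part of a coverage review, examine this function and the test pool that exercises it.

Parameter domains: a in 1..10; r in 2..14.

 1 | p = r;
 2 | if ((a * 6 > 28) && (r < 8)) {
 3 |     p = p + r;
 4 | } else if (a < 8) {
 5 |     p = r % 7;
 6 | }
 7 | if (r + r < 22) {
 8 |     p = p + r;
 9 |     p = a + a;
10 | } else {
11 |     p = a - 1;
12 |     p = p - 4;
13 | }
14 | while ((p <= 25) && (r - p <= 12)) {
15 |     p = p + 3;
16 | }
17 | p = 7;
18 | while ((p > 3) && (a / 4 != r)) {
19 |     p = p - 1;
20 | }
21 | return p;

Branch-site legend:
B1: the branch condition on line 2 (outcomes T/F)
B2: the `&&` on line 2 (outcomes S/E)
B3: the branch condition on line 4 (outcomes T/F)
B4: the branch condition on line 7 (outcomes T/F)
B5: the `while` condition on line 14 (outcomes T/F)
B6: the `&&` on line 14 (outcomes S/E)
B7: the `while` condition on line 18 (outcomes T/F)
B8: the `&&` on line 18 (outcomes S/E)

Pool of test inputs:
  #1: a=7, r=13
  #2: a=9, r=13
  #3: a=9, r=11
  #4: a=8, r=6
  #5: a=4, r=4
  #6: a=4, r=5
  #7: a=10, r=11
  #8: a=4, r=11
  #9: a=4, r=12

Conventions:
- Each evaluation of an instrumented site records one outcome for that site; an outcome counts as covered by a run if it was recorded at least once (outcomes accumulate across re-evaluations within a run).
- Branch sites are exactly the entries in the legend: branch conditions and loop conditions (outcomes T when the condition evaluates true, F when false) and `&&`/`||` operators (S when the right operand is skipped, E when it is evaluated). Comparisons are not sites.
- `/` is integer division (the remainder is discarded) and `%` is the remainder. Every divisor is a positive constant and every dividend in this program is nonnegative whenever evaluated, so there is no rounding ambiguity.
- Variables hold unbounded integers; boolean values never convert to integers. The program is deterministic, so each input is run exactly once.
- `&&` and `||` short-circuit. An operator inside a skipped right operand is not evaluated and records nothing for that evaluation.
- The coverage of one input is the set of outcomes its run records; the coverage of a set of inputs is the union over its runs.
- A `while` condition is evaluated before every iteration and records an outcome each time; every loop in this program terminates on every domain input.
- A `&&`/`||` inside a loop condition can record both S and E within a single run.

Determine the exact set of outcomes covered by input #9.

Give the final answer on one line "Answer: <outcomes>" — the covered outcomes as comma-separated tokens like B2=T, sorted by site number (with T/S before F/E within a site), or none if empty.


Running input #9 (a=4, r=12), event by event:
  B2->S, B1->F, B3->T, B4->F, B6->E, B5->F, B8->E, B7->T, B8->E, B7->T
  B8->E, B7->T, B8->E, B7->T, B8->S, B7->F
as a set, this run covers: B1=F, B2=S, B3=T, B4=F, B5=F, B6=E, B7=T, B7=F, B8=S, B8=E
Answer: B1=F, B2=S, B3=T, B4=F, B5=F, B6=E, B7=T, B7=F, B8=S, B8=E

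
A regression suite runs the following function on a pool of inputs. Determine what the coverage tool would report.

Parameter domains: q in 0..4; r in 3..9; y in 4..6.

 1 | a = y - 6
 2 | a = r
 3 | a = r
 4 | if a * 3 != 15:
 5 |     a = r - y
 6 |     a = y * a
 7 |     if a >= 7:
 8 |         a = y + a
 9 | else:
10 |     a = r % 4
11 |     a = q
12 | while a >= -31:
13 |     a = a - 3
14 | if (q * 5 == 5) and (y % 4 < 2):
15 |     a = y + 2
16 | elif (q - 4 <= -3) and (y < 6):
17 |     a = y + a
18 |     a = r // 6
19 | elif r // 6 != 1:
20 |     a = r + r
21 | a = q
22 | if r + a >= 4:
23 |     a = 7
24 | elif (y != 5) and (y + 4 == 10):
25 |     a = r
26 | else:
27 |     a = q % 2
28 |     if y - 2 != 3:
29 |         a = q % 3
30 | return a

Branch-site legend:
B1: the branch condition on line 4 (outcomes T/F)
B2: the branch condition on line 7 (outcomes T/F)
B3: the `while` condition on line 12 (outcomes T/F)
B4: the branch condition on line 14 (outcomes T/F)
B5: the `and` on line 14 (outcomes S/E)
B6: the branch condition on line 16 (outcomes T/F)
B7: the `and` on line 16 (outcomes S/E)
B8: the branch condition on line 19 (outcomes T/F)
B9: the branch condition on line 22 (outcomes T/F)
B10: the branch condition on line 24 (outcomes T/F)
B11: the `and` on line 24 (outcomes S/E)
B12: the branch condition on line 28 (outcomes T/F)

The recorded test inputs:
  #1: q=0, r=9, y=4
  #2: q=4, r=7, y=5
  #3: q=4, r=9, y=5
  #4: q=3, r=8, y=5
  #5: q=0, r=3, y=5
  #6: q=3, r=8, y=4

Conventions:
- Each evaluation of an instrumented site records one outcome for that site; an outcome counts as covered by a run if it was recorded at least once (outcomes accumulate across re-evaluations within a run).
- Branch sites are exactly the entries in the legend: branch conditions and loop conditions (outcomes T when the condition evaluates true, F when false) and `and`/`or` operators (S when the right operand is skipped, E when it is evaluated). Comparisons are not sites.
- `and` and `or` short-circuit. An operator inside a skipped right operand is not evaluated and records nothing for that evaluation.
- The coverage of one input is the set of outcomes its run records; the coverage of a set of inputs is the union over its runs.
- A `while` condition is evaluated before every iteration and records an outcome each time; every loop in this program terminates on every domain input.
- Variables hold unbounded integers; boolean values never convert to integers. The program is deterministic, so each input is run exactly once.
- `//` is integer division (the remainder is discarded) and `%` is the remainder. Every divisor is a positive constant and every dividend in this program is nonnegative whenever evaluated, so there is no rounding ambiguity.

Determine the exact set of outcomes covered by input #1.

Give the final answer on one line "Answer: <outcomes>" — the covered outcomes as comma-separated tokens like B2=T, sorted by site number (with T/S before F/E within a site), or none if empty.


Simulating input #1 (q=0, r=9, y=4) step by step:
  B1->T, B2->T, B3->T, B3->T, B3->T, B3->T, B3->T, B3->T, B3->T, B3->T
  B3->T, B3->T, B3->T, B3->T, B3->T, B3->T, B3->T, B3->T, B3->T, B3->T
  B3->T, B3->F, B5->S, B4->F, B7->E, B6->T, B9->T
as a set, this run covers: B1=T, B2=T, B3=T, B3=F, B4=F, B5=S, B6=T, B7=E, B9=T
Answer: B1=T, B2=T, B3=T, B3=F, B4=F, B5=S, B6=T, B7=E, B9=T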